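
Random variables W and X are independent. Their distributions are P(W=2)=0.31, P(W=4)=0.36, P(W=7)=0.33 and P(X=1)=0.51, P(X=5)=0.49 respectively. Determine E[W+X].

7.33

E[W+X] = Σ_w Σ_x (w+x) · P(W=w)P(X=x)
 = 3·0.1581 + 7·0.1519 + 5·0.1836 + 9·0.1764 + 8·0.1683 + 12·0.1617
 = 0.4743 + 1.0633 + 0.918 + 1.5876 + 1.3464 + 1.9404
 = 7.33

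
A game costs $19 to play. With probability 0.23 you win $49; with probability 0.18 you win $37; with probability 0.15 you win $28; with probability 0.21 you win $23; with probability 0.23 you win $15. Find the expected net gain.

E[payout] = 49·0.23 + 37·0.18 + 28·0.15 + 23·0.21 + 15·0.23
 = 11.27 + 6.66 + 4.2 + 4.83 + 3.45
 = 30.41
Net = 30.41 - 19 = 11.41

11.41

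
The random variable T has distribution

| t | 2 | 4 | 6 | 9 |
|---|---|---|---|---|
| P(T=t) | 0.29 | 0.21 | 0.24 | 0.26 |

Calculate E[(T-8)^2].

15.02

E[(T-8)^2] = Σ (t-8)^2·P(T=t)
 = 36·0.29 + 16·0.21 + 4·0.24 + 1·0.26
 = 10.44 + 3.36 + 0.96 + 0.26
 = 15.02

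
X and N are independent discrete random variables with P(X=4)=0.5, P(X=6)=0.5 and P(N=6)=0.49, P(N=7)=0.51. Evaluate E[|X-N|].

1.51

E[|X-N|] = Σ_x Σ_n |x-n| · P(X=x)P(N=n)
 = 2·0.245 + 3·0.255 + 0·0.245 + 1·0.255
 = 0.49 + 0.765 + 0 + 0.255
 = 1.51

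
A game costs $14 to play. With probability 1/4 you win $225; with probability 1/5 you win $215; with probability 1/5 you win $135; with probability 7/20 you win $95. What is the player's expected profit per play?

145.5

E[payout] = 225·1/4 + 215·1/5 + 135·1/5 + 95·7/20
 = 225/4 + 43 + 27 + 133/4
 = 319/2
Net = 319/2 - 14 = 291/2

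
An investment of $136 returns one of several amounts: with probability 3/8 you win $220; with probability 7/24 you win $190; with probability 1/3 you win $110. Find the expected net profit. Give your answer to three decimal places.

38.583

E[payout] = 220·3/8 + 190·7/24 + 110·1/3
 = 165/2 + 665/12 + 110/3
 = 2095/12
Net = 2095/12 - 136 = 463/12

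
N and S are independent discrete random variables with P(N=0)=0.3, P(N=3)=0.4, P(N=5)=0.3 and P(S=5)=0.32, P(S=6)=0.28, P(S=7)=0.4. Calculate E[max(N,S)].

E[max(N,S)] = Σ_n Σ_s max(n,s) · P(N=n)P(S=s)
 = 5·0.096 + 6·0.084 + 7·0.12 + 5·0.128 + 6·0.112 + 7·0.16 + 5·0.096 + 6·0.084 + 7·0.12
 = 0.48 + 0.504 + 0.84 + 0.64 + 0.672 + 1.12 + 0.48 + 0.504 + 0.84
 = 6.08

6.08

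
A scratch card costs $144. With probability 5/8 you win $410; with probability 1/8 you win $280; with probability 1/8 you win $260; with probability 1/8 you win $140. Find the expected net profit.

E[payout] = 410·5/8 + 280·1/8 + 260·1/8 + 140·1/8
 = 1025/4 + 35 + 65/2 + 35/2
 = 1365/4
Net = 1365/4 - 144 = 789/4

197.25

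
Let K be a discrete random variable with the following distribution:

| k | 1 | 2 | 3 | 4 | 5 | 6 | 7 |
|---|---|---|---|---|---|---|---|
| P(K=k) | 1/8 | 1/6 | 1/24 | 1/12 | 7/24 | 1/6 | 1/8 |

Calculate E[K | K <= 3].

1.75

P(K <= 3) = 1/8 + 1/6 + 1/24 = 1/3.
E[K | K <= 3] = [1·1/8 + 2·1/6 + 3·1/24] / (1/3)
 = 7/12 / (1/3)
 = 7/4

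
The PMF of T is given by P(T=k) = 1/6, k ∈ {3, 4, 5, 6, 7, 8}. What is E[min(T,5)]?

E[min(T,5)] = Σ min(t,5)·P(T=t)
 = 3·1/6 + 4·1/6 + 5·1/6 + 5·1/6 + 5·1/6 + 5·1/6
 = 1/2 + 2/3 + 5/6 + 5/6 + 5/6 + 5/6
 = 9/2

4.5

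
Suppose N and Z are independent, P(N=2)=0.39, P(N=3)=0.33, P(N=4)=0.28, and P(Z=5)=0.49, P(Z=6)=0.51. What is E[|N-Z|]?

2.62

E[|N-Z|] = Σ_n Σ_z |n-z| · P(N=n)P(Z=z)
 = 3·0.1911 + 4·0.1989 + 2·0.1617 + 3·0.1683 + 1·0.1372 + 2·0.1428
 = 0.5733 + 0.7956 + 0.3234 + 0.5049 + 0.1372 + 0.2856
 = 2.62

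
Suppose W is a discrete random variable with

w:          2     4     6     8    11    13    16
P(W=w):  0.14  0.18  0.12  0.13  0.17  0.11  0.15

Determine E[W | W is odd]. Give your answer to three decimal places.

P(W is odd) = 0.17 + 0.11 = 0.28.
E[W | W is odd] = [11·0.17 + 13·0.11] / 0.28
 = 3.3 / 0.28
 = 165/14

11.786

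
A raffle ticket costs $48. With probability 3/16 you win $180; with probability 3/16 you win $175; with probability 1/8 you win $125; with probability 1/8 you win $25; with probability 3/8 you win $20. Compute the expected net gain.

E[payout] = 180·3/16 + 175·3/16 + 125·1/8 + 25·1/8 + 20·3/8
 = 135/4 + 525/16 + 125/8 + 25/8 + 15/2
 = 1485/16
Net = 1485/16 - 48 = 717/16

44.8125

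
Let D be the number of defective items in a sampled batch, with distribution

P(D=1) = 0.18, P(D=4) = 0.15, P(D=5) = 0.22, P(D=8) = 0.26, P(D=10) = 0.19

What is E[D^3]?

E[D^3] = Σ d^3·P(D=d)
 = 1·0.18 + 64·0.15 + 125·0.22 + 512·0.26 + 1000·0.19
 = 0.18 + 9.6 + 27.5 + 133.12 + 190
 = 360.4

360.4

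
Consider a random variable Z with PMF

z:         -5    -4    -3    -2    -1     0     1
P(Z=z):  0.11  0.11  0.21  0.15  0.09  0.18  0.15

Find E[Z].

E[Z] = Σ z·P(Z=z)
 = (-5)·0.11 + (-4)·0.11 + (-3)·0.21 + (-2)·0.15 + (-1)·0.09 + 0·0.18 + 1·0.15
 = (-0.55) + (-0.44) + (-0.63) + (-0.3) + (-0.09) + 0 + 0.15
 = -1.86

-1.86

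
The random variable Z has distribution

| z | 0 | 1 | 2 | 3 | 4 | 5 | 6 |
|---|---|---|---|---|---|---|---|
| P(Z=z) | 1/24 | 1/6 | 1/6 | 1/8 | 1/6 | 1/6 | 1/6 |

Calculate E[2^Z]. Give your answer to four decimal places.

E[2^Z] = Σ 2^z·P(Z=z)
 = 1·1/24 + 2·1/6 + 4·1/6 + 8·1/8 + 16·1/6 + 32·1/6 + 64·1/6
 = 1/24 + 1/3 + 2/3 + 1 + 8/3 + 16/3 + 32/3
 = 497/24

20.7083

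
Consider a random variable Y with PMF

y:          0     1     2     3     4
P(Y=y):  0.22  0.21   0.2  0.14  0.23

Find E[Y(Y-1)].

E[Y(Y-1)] = Σ y(y-1)·P(Y=y)
 = 0·0.22 + 0·0.21 + 2·0.2 + 6·0.14 + 12·0.23
 = 0 + 0 + 0.4 + 0.84 + 2.76
 = 4

4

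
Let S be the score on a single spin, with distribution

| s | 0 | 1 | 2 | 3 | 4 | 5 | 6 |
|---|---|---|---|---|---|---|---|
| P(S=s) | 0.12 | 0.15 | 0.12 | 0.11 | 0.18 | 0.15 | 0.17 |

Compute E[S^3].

E[S^3] = Σ s^3·P(S=s)
 = 0·0.12 + 1·0.15 + 8·0.12 + 27·0.11 + 64·0.18 + 125·0.15 + 216·0.17
 = 0 + 0.15 + 0.96 + 2.97 + 11.52 + 18.75 + 36.72
 = 71.07

71.07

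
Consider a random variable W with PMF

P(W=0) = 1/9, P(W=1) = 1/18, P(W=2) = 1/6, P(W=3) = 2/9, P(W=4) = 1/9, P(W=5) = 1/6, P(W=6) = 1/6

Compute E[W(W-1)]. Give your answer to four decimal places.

11.3333

E[W(W-1)] = Σ w(w-1)·P(W=w)
 = 0·1/9 + 0·1/18 + 2·1/6 + 6·2/9 + 12·1/9 + 20·1/6 + 30·1/6
 = 0 + 0 + 1/3 + 4/3 + 4/3 + 10/3 + 5
 = 34/3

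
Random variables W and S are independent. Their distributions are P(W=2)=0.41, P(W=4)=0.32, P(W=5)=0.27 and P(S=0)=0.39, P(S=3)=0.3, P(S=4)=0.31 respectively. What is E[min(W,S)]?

1.7628

E[min(W,S)] = Σ_w Σ_s min(w,s) · P(W=w)P(S=s)
 = 0·0.1599 + 2·0.123 + 2·0.1271 + 0·0.1248 + 3·0.096 + 4·0.0992 + 0·0.1053 + 3·0.081 + 4·0.0837
 = 0 + 0.246 + 0.2542 + 0 + 0.288 + 0.3968 + 0 + 0.243 + 0.3348
 = 1.7628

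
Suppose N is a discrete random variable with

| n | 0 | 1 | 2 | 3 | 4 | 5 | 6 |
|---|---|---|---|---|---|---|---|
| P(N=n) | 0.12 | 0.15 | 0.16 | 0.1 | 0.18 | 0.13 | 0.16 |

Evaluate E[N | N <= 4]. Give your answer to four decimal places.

2.0986

P(N <= 4) = 0.12 + 0.15 + 0.16 + 0.1 + 0.18 = 0.71.
E[N | N <= 4] = [0·0.12 + 1·0.15 + 2·0.16 + 3·0.1 + 4·0.18] / 0.71
 = 1.49 / 0.71
 = 149/71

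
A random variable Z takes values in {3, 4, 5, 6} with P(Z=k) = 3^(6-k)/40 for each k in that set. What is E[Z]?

3.45

E[Z] = Σ z·P(Z=z)
 = 3·27/40 + 4·9/40 + 5·3/40 + 6·1/40
 = 81/40 + 9/10 + 3/8 + 3/20
 = 69/20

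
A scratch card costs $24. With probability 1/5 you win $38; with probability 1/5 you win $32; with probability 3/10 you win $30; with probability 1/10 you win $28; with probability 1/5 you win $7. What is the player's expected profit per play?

E[payout] = 38·1/5 + 32·1/5 + 30·3/10 + 28·1/10 + 7·1/5
 = 38/5 + 32/5 + 9 + 14/5 + 7/5
 = 136/5
Net = 136/5 - 24 = 16/5

3.2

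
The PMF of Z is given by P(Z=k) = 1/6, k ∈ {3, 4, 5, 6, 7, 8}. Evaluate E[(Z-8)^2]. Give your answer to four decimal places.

9.1667

E[(Z-8)^2] = Σ (z-8)^2·P(Z=z)
 = 25·1/6 + 16·1/6 + 9·1/6 + 4·1/6 + 1·1/6 + 0·1/6
 = 25/6 + 8/3 + 3/2 + 2/3 + 1/6 + 0
 = 55/6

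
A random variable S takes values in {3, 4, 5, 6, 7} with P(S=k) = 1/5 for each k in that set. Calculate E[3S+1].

E[3S+1] = Σ (3s+1)·P(S=s)
 = 10·1/5 + 13·1/5 + 16·1/5 + 19·1/5 + 22·1/5
 = 2 + 13/5 + 16/5 + 19/5 + 22/5
 = 16

16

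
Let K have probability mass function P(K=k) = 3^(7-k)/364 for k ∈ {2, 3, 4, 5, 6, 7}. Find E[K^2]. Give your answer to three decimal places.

6.909

E[K^2] = Σ k^2·P(K=k)
 = 4·243/364 + 9·81/364 + 16·27/364 + 25·9/364 + 36·3/364 + 49·1/364
 = 243/91 + 729/364 + 108/91 + 225/364 + 27/91 + 7/52
 = 2515/364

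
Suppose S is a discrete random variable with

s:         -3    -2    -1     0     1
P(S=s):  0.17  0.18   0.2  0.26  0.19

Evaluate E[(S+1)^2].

E[(S+1)^2] = Σ (s+1)^2·P(S=s)
 = 4·0.17 + 1·0.18 + 0·0.2 + 1·0.26 + 4·0.19
 = 0.68 + 0.18 + 0 + 0.26 + 0.76
 = 1.88

1.88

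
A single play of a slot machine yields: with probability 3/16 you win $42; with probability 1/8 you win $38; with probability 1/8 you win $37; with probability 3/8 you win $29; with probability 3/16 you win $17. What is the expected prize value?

E[payout] = 42·3/16 + 38·1/8 + 37·1/8 + 29·3/8 + 17·3/16
 = 63/8 + 19/4 + 37/8 + 87/8 + 51/16
 = 501/16

31.3125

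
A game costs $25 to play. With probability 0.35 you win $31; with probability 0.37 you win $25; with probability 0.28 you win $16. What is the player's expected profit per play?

E[payout] = 31·0.35 + 25·0.37 + 16·0.28
 = 10.85 + 9.25 + 4.48
 = 24.58
Net = 24.58 - 25 = -0.42

-0.42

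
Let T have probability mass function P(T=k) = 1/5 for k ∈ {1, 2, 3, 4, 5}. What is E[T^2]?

E[T^2] = Σ t^2·P(T=t)
 = 1·1/5 + 4·1/5 + 9·1/5 + 16·1/5 + 25·1/5
 = 1/5 + 4/5 + 9/5 + 16/5 + 5
 = 11

11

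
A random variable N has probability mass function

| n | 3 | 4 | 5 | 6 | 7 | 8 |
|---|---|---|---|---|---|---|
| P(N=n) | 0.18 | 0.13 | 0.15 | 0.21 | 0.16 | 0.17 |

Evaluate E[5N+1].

E[5N+1] = Σ (5n+1)·P(N=n)
 = 16·0.18 + 21·0.13 + 26·0.15 + 31·0.21 + 36·0.16 + 41·0.17
 = 2.88 + 2.73 + 3.9 + 6.51 + 5.76 + 6.97
 = 28.75

28.75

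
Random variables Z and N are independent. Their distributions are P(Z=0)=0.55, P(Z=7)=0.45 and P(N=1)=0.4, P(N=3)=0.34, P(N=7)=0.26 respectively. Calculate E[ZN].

E[ZN] = Σ_z Σ_n zn · P(Z=z)P(N=n)
 = 0·0.22 + 0·0.187 + 0·0.143 + 7·0.18 + 21·0.153 + 49·0.117
 = 0 + 0 + 0 + 1.26 + 3.213 + 5.733
 = 10.206

10.206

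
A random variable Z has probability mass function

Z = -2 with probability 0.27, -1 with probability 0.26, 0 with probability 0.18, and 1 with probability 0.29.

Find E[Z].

E[Z] = Σ z·P(Z=z)
 = (-2)·0.27 + (-1)·0.26 + 0·0.18 + 1·0.29
 = (-0.54) + (-0.26) + 0 + 0.29
 = -0.51

-0.51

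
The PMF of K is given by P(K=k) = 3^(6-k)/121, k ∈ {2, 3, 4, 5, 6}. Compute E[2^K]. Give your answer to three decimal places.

6.975

E[2^K] = Σ 2^k·P(K=k)
 = 4·81/121 + 8·27/121 + 16·9/121 + 32·3/121 + 64·1/121
 = 324/121 + 216/121 + 144/121 + 96/121 + 64/121
 = 844/121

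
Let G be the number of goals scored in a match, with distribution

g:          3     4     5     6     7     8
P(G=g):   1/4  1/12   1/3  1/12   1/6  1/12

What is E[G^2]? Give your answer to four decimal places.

E[G^2] = Σ g^2·P(G=g)
 = 9·1/4 + 16·1/12 + 25·1/3 + 36·1/12 + 49·1/6 + 64·1/12
 = 9/4 + 4/3 + 25/3 + 3 + 49/6 + 16/3
 = 341/12

28.4167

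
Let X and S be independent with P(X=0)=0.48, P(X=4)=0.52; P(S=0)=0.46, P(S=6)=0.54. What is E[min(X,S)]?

1.1232

E[min(X,S)] = Σ_x Σ_s min(x,s) · P(X=x)P(S=s)
 = 0·0.2208 + 0·0.2592 + 0·0.2392 + 4·0.2808
 = 0 + 0 + 0 + 1.1232
 = 1.1232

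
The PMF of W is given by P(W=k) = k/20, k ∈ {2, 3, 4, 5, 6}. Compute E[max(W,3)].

4.6

E[max(W,3)] = Σ max(w,3)·P(W=w)
 = 3·1/10 + 3·3/20 + 4·1/5 + 5·1/4 + 6·3/10
 = 3/10 + 9/20 + 4/5 + 5/4 + 9/5
 = 23/5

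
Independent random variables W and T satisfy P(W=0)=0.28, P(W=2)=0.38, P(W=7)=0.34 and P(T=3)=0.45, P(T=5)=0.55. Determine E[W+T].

E[W+T] = Σ_w Σ_t (w+t) · P(W=w)P(T=t)
 = 3·0.126 + 5·0.154 + 5·0.171 + 7·0.209 + 10·0.153 + 12·0.187
 = 0.378 + 0.77 + 0.855 + 1.463 + 1.53 + 2.244
 = 7.24

7.24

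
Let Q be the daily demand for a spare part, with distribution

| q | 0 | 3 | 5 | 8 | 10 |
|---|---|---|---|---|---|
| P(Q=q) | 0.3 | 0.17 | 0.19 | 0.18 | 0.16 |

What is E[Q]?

4.5

E[Q] = Σ q·P(Q=q)
 = 0·0.3 + 3·0.17 + 5·0.19 + 8·0.18 + 10·0.16
 = 0 + 0.51 + 0.95 + 1.44 + 1.6
 = 4.5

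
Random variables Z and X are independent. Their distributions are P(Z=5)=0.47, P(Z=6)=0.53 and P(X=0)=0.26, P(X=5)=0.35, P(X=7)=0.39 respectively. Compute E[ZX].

E[ZX] = Σ_z Σ_x zx · P(Z=z)P(X=x)
 = 0·0.1222 + 25·0.1645 + 35·0.1833 + 0·0.1378 + 30·0.1855 + 42·0.2067
 = 0 + 4.1125 + 6.4155 + 0 + 5.565 + 8.6814
 = 24.7744

24.7744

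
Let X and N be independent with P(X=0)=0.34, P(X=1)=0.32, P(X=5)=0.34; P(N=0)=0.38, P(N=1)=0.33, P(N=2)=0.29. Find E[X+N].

2.93

E[X+N] = Σ_x Σ_n (x+n) · P(X=x)P(N=n)
 = 0·0.1292 + 1·0.1122 + 2·0.0986 + 1·0.1216 + 2·0.1056 + 3·0.0928 + 5·0.1292 + 6·0.1122 + 7·0.0986
 = 0 + 0.1122 + 0.1972 + 0.1216 + 0.2112 + 0.2784 + 0.646 + 0.6732 + 0.6902
 = 2.93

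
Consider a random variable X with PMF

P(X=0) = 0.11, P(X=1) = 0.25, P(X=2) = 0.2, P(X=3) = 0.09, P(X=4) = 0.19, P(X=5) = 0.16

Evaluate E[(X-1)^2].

E[(X-1)^2] = Σ (x-1)^2·P(X=x)
 = 1·0.11 + 0·0.25 + 1·0.2 + 4·0.09 + 9·0.19 + 16·0.16
 = 0.11 + 0 + 0.2 + 0.36 + 1.71 + 2.56
 = 4.94

4.94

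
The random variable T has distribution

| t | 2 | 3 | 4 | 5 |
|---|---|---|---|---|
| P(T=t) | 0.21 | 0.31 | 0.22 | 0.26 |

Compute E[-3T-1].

E[-3T-1] = Σ (-3t-1)·P(T=t)
 = (-7)·0.21 + (-10)·0.31 + (-13)·0.22 + (-16)·0.26
 = (-1.47) + (-3.1) + (-2.86) + (-4.16)
 = -11.59

-11.59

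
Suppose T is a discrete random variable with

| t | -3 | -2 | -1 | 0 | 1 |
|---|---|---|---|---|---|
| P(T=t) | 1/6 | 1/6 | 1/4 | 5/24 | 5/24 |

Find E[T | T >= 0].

0.5

P(T >= 0) = 5/24 + 5/24 = 5/12.
E[T | T >= 0] = [0·5/24 + 1·5/24] / (5/12)
 = 5/24 / (5/12)
 = 1/2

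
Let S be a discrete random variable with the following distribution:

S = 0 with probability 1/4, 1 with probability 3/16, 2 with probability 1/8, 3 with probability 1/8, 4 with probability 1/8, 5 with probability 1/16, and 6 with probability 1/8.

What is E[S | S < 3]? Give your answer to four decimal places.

0.7778

P(S < 3) = 1/4 + 3/16 + 1/8 = 9/16.
E[S | S < 3] = [0·1/4 + 1·3/16 + 2·1/8] / (9/16)
 = 7/16 / (9/16)
 = 7/9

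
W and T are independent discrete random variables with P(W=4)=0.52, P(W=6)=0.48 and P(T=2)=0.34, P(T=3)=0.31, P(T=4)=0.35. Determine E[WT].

14.9296

E[WT] = Σ_w Σ_t wt · P(W=w)P(T=t)
 = 8·0.1768 + 12·0.1612 + 16·0.182 + 12·0.1632 + 18·0.1488 + 24·0.168
 = 1.4144 + 1.9344 + 2.912 + 1.9584 + 2.6784 + 4.032
 = 14.9296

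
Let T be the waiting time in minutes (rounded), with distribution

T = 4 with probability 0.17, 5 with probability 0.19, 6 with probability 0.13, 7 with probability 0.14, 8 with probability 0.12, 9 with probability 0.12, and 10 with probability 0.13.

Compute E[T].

6.73

E[T] = Σ t·P(T=t)
 = 4·0.17 + 5·0.19 + 6·0.13 + 7·0.14 + 8·0.12 + 9·0.12 + 10·0.13
 = 0.68 + 0.95 + 0.78 + 0.98 + 0.96 + 1.08 + 1.3
 = 6.73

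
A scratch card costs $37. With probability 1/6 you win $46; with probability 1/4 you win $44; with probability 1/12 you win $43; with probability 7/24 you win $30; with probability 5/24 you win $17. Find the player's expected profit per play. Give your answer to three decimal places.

-2.458

E[payout] = 46·1/6 + 44·1/4 + 43·1/12 + 30·7/24 + 17·5/24
 = 23/3 + 11 + 43/12 + 35/4 + 85/24
 = 829/24
Net = 829/24 - 37 = -59/24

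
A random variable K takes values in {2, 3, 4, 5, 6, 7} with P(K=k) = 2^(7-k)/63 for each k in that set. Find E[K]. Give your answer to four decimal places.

E[K] = Σ k·P(K=k)
 = 2·32/63 + 3·16/63 + 4·8/63 + 5·4/63 + 6·2/63 + 7·1/63
 = 64/63 + 16/21 + 32/63 + 20/63 + 4/21 + 1/9
 = 61/21

2.9048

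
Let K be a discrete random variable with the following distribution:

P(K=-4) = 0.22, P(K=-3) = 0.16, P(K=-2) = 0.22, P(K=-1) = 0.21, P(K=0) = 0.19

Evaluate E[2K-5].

-9.02

E[2K-5] = Σ (2k-5)·P(K=k)
 = (-13)·0.22 + (-11)·0.16 + (-9)·0.22 + (-7)·0.21 + (-5)·0.19
 = (-2.86) + (-1.76) + (-1.98) + (-1.47) + (-0.95)
 = -9.02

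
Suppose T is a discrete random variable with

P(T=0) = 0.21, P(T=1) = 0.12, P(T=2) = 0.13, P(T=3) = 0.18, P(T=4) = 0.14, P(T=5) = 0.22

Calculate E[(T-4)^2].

5.36

E[(T-4)^2] = Σ (t-4)^2·P(T=t)
 = 16·0.21 + 9·0.12 + 4·0.13 + 1·0.18 + 0·0.14 + 1·0.22
 = 3.36 + 1.08 + 0.52 + 0.18 + 0 + 0.22
 = 5.36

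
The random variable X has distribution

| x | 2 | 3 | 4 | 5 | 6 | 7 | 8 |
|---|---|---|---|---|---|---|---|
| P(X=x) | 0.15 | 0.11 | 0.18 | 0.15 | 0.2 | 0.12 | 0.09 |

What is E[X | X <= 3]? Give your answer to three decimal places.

P(X <= 3) = 0.15 + 0.11 = 0.26.
E[X | X <= 3] = [2·0.15 + 3·0.11] / 0.26
 = 0.63 / 0.26
 = 63/26

2.423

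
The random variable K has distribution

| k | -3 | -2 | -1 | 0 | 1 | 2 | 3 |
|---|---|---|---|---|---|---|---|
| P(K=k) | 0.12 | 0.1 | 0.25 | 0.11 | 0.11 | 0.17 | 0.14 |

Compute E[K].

E[K] = Σ k·P(K=k)
 = (-3)·0.12 + (-2)·0.1 + (-1)·0.25 + 0·0.11 + 1·0.11 + 2·0.17 + 3·0.14
 = (-0.36) + (-0.2) + (-0.25) + 0 + 0.11 + 0.34 + 0.42
 = 0.06

0.06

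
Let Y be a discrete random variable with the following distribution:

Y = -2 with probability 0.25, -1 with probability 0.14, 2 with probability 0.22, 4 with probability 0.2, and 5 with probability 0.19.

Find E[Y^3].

E[Y^3] = Σ y^3·P(Y=y)
 = (-8)·0.25 + (-1)·0.14 + 8·0.22 + 64·0.2 + 125·0.19
 = (-2) + (-0.14) + 1.76 + 12.8 + 23.75
 = 36.17

36.17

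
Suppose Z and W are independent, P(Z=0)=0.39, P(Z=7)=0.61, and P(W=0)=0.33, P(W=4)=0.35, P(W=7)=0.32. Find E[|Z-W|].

3.4692

E[|Z-W|] = Σ_z Σ_w |z-w| · P(Z=z)P(W=w)
 = 0·0.1287 + 4·0.1365 + 7·0.1248 + 7·0.2013 + 3·0.2135 + 0·0.1952
 = 0 + 0.546 + 0.8736 + 1.4091 + 0.6405 + 0
 = 3.4692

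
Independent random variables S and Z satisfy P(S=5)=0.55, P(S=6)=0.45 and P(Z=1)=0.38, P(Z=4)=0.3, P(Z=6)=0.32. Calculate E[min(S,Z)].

E[min(S,Z)] = Σ_s Σ_z min(s,z) · P(S=s)P(Z=z)
 = 1·0.209 + 4·0.165 + 5·0.176 + 1·0.171 + 4·0.135 + 6·0.144
 = 0.209 + 0.66 + 0.88 + 0.171 + 0.54 + 0.864
 = 3.324

3.324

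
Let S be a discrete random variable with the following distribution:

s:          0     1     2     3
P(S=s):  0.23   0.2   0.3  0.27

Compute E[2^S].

E[2^S] = Σ 2^s·P(S=s)
 = 1·0.23 + 2·0.2 + 4·0.3 + 8·0.27
 = 0.23 + 0.4 + 1.2 + 2.16
 = 3.99

3.99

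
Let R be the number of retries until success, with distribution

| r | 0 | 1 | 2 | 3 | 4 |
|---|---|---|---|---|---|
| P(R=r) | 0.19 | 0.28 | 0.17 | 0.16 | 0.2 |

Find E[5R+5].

E[5R+5] = Σ (5r+5)·P(R=r)
 = 5·0.19 + 10·0.28 + 15·0.17 + 20·0.16 + 25·0.2
 = 0.95 + 2.8 + 2.55 + 3.2 + 5
 = 14.5

14.5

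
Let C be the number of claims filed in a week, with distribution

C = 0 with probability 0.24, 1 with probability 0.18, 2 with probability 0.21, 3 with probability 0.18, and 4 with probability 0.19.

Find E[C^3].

18.88

E[C^3] = Σ c^3·P(C=c)
 = 0·0.24 + 1·0.18 + 8·0.21 + 27·0.18 + 64·0.19
 = 0 + 0.18 + 1.68 + 4.86 + 12.16
 = 18.88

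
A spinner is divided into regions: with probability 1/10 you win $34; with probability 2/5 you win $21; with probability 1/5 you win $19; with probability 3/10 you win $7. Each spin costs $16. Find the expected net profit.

1.7

E[payout] = 34·1/10 + 21·2/5 + 19·1/5 + 7·3/10
 = 17/5 + 42/5 + 19/5 + 21/10
 = 177/10
Net = 177/10 - 16 = 17/10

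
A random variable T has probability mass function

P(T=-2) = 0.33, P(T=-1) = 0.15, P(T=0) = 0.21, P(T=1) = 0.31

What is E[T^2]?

1.78

E[T^2] = Σ t^2·P(T=t)
 = 4·0.33 + 1·0.15 + 0·0.21 + 1·0.31
 = 1.32 + 0.15 + 0 + 0.31
 = 1.78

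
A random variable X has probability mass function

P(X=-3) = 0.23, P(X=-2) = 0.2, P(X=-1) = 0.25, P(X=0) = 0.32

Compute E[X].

E[X] = Σ x·P(X=x)
 = (-3)·0.23 + (-2)·0.2 + (-1)·0.25 + 0·0.32
 = (-0.69) + (-0.4) + (-0.25) + 0
 = -1.34

-1.34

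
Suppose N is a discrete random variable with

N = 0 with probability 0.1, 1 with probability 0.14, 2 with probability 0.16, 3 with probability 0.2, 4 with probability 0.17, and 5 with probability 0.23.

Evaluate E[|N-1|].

2.09

E[|N-1|] = Σ |n-1|·P(N=n)
 = 1·0.1 + 0·0.14 + 1·0.16 + 2·0.2 + 3·0.17 + 4·0.23
 = 0.1 + 0 + 0.16 + 0.4 + 0.51 + 0.92
 = 2.09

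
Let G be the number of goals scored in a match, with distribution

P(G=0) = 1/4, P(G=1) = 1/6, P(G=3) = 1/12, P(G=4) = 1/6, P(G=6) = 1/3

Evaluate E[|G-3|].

2.25

E[|G-3|] = Σ |g-3|·P(G=g)
 = 3·1/4 + 2·1/6 + 0·1/12 + 1·1/6 + 3·1/3
 = 3/4 + 1/3 + 0 + 1/6 + 1
 = 9/4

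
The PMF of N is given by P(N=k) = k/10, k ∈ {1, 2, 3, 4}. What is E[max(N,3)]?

E[max(N,3)] = Σ max(n,3)·P(N=n)
 = 3·1/10 + 3·1/5 + 3·3/10 + 4·2/5
 = 3/10 + 3/5 + 9/10 + 8/5
 = 17/5

3.4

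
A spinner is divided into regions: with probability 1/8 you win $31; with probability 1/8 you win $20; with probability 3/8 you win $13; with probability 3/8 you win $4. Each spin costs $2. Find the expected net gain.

E[payout] = 31·1/8 + 20·1/8 + 13·3/8 + 4·3/8
 = 31/8 + 5/2 + 39/8 + 3/2
 = 51/4
Net = 51/4 - 2 = 43/4

10.75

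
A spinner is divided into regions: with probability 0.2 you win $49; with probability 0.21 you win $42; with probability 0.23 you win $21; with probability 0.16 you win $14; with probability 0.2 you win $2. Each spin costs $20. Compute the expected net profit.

E[payout] = 49·0.2 + 42·0.21 + 21·0.23 + 14·0.16 + 2·0.2
 = 9.8 + 8.82 + 4.83 + 2.24 + 0.4
 = 26.09
Net = 26.09 - 20 = 6.09

6.09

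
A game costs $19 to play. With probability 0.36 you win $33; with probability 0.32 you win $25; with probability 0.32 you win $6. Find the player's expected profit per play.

2.8

E[payout] = 33·0.36 + 25·0.32 + 6·0.32
 = 11.88 + 8 + 1.92
 = 21.8
Net = 21.8 - 19 = 2.8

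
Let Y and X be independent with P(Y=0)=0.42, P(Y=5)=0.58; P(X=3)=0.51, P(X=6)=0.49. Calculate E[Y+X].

7.37

E[Y+X] = Σ_y Σ_x (y+x) · P(Y=y)P(X=x)
 = 3·0.2142 + 6·0.2058 + 8·0.2958 + 11·0.2842
 = 0.6426 + 1.2348 + 2.3664 + 3.1262
 = 7.37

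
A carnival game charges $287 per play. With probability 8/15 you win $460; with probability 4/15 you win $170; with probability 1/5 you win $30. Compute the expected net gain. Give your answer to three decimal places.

9.667

E[payout] = 460·8/15 + 170·4/15 + 30·1/5
 = 736/3 + 136/3 + 6
 = 890/3
Net = 890/3 - 287 = 29/3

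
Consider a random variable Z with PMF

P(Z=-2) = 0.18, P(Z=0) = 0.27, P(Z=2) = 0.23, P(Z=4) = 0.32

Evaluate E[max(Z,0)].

1.74

E[max(Z,0)] = Σ max(z,0)·P(Z=z)
 = 0·0.18 + 0·0.27 + 2·0.23 + 4·0.32
 = 0 + 0 + 0.46 + 1.28
 = 1.74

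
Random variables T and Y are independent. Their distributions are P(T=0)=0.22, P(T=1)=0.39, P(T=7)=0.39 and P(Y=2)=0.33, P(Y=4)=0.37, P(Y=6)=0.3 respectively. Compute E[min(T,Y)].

E[min(T,Y)] = Σ_t Σ_y min(t,y) · P(T=t)P(Y=y)
 = 0·0.0726 + 0·0.0814 + 0·0.066 + 1·0.1287 + 1·0.1443 + 1·0.117 + 2·0.1287 + 4·0.1443 + 6·0.117
 = 0 + 0 + 0 + 0.1287 + 0.1443 + 0.117 + 0.2574 + 0.5772 + 0.702
 = 1.9266

1.9266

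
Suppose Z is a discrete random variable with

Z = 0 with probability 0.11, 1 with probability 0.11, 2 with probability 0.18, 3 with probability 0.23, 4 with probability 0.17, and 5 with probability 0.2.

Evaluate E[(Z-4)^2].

3.9

E[(Z-4)^2] = Σ (z-4)^2·P(Z=z)
 = 16·0.11 + 9·0.11 + 4·0.18 + 1·0.23 + 0·0.17 + 1·0.2
 = 1.76 + 0.99 + 0.72 + 0.23 + 0 + 0.2
 = 3.9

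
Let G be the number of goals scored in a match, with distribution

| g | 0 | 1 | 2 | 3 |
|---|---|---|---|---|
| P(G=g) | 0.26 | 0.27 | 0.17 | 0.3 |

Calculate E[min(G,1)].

0.74

E[min(G,1)] = Σ min(g,1)·P(G=g)
 = 0·0.26 + 1·0.27 + 1·0.17 + 1·0.3
 = 0 + 0.27 + 0.17 + 0.3
 = 0.74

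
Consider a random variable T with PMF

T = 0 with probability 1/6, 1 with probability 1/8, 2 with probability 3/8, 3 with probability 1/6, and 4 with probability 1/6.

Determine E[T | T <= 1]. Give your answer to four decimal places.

0.4286

P(T <= 1) = 1/6 + 1/8 = 7/24.
E[T | T <= 1] = [0·1/6 + 1·1/8] / (7/24)
 = 1/8 / (7/24)
 = 3/7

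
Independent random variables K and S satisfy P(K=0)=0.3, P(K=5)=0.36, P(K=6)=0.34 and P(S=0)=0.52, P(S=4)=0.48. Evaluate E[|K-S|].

3.072

E[|K-S|] = Σ_k Σ_s |k-s| · P(K=k)P(S=s)
 = 0·0.156 + 4·0.144 + 5·0.1872 + 1·0.1728 + 6·0.1768 + 2·0.1632
 = 0 + 0.576 + 0.936 + 0.1728 + 1.0608 + 0.3264
 = 3.072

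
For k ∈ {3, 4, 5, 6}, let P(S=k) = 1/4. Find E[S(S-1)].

17

E[S(S-1)] = Σ s(s-1)·P(S=s)
 = 6·1/4 + 12·1/4 + 20·1/4 + 30·1/4
 = 3/2 + 3 + 5 + 15/2
 = 17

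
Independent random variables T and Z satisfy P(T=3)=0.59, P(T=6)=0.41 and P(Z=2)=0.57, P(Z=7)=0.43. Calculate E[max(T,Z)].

5.4211

E[max(T,Z)] = Σ_t Σ_z max(t,z) · P(T=t)P(Z=z)
 = 3·0.3363 + 7·0.2537 + 6·0.2337 + 7·0.1763
 = 1.0089 + 1.7759 + 1.4022 + 1.2341
 = 5.4211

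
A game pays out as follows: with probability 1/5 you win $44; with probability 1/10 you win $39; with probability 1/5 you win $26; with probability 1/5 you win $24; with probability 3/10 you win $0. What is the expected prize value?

22.7

E[payout] = 44·1/5 + 39·1/10 + 26·1/5 + 24·1/5 + 0·3/10
 = 44/5 + 39/10 + 26/5 + 24/5 + 0
 = 227/10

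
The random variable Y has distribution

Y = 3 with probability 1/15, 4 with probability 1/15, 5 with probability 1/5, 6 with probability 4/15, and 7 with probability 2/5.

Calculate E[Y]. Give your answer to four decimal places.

5.8667

E[Y] = Σ y·P(Y=y)
 = 3·1/15 + 4·1/15 + 5·1/5 + 6·4/15 + 7·2/5
 = 1/5 + 4/15 + 1 + 8/5 + 14/5
 = 88/15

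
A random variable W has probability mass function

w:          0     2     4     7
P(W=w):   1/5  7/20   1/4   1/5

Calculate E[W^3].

87.4

E[W^3] = Σ w^3·P(W=w)
 = 0·1/5 + 8·7/20 + 64·1/4 + 343·1/5
 = 0 + 14/5 + 16 + 343/5
 = 437/5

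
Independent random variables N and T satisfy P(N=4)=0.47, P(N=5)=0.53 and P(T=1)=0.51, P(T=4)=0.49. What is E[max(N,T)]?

E[max(N,T)] = Σ_n Σ_t max(n,t) · P(N=n)P(T=t)
 = 4·0.2397 + 4·0.2303 + 5·0.2703 + 5·0.2597
 = 0.9588 + 0.9212 + 1.3515 + 1.2985
 = 4.53

4.53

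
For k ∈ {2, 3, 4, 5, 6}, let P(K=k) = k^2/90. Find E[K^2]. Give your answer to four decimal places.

E[K^2] = Σ k^2·P(K=k)
 = 4·2/45 + 9·1/10 + 16·8/45 + 25·5/18 + 36·2/5
 = 8/45 + 9/10 + 128/45 + 125/18 + 72/5
 = 379/15

25.2667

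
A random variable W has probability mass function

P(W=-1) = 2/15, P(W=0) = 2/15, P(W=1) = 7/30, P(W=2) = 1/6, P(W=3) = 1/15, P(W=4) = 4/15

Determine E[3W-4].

E[3W-4] = Σ (3w-4)·P(W=w)
 = (-7)·2/15 + (-4)·2/15 + (-1)·7/30 + 2·1/6 + 5·1/15 + 8·4/15
 = (-14/15) + (-8/15) + (-7/30) + 1/3 + 1/3 + 32/15
 = 11/10

1.1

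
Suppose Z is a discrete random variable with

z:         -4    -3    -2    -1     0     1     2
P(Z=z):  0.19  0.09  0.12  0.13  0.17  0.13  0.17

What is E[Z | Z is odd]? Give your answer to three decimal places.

-0.771

P(Z is odd) = 0.09 + 0.13 + 0.13 = 0.35.
E[Z | Z is odd] = [(-3)·0.09 + (-1)·0.13 + 1·0.13] / 0.35
 = -0.27 / 0.35
 = -27/35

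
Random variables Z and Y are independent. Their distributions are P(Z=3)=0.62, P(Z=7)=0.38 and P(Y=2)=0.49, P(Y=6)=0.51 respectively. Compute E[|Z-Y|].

E[|Z-Y|] = Σ_z Σ_y |z-y| · P(Z=z)P(Y=y)
 = 1·0.3038 + 3·0.3162 + 5·0.1862 + 1·0.1938
 = 0.3038 + 0.9486 + 0.931 + 0.1938
 = 2.3772

2.3772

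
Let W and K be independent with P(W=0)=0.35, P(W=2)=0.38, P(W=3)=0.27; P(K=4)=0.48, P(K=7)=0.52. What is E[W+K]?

E[W+K] = Σ_w Σ_k (w+k) · P(W=w)P(K=k)
 = 4·0.168 + 7·0.182 + 6·0.1824 + 9·0.1976 + 7·0.1296 + 10·0.1404
 = 0.672 + 1.274 + 1.0944 + 1.7784 + 0.9072 + 1.404
 = 7.13

7.13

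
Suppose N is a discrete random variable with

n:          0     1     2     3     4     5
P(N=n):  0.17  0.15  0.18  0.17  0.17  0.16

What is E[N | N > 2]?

3.98

P(N > 2) = 0.17 + 0.17 + 0.16 = 0.5.
E[N | N > 2] = [3·0.17 + 4·0.17 + 5·0.16] / 0.5
 = 1.99 / 0.5
 = 199/50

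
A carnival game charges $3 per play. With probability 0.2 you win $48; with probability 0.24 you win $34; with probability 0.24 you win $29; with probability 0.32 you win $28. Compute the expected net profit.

E[payout] = 48·0.2 + 34·0.24 + 29·0.24 + 28·0.32
 = 9.6 + 8.16 + 6.96 + 8.96
 = 33.68
Net = 33.68 - 3 = 30.68

30.68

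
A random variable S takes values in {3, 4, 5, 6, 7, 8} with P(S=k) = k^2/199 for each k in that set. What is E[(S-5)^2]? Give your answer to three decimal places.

E[(S-5)^2] = Σ (s-5)^2·P(S=s)
 = 4·9/199 + 1·16/199 + 0·25/199 + 1·36/199 + 4·49/199 + 9·64/199
 = 36/199 + 16/199 + 0 + 36/199 + 196/199 + 576/199
 = 860/199

4.322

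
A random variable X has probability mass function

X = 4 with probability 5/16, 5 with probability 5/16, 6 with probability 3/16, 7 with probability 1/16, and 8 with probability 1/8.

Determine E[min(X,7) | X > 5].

6.5

P(X > 5) = 3/16 + 1/16 + 1/8 = 3/8.
E[min(X,7) | X > 5] = [6·3/16 + 7·1/16 + 7·1/8] / (3/8)
 = 39/16 / (3/8)
 = 13/2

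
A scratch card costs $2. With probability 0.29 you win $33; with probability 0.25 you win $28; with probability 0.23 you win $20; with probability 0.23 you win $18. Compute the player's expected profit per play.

23.31

E[payout] = 33·0.29 + 28·0.25 + 20·0.23 + 18·0.23
 = 9.57 + 7 + 4.6 + 4.14
 = 25.31
Net = 25.31 - 2 = 23.31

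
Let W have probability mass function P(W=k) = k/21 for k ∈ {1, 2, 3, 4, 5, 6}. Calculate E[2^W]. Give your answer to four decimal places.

E[2^W] = Σ 2^w·P(W=w)
 = 2·1/21 + 4·2/21 + 8·1/7 + 16·4/21 + 32·5/21 + 64·2/7
 = 2/21 + 8/21 + 8/7 + 64/21 + 160/21 + 128/7
 = 214/7

30.5714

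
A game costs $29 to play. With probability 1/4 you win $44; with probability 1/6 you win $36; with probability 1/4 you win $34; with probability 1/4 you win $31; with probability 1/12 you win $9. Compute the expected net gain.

E[payout] = 44·1/4 + 36·1/6 + 34·1/4 + 31·1/4 + 9·1/12
 = 11 + 6 + 17/2 + 31/4 + 3/4
 = 34
Net = 34 - 29 = 5

5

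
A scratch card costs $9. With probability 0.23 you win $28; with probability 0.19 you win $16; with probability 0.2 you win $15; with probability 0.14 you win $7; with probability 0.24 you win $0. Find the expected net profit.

4.46

E[payout] = 28·0.23 + 16·0.19 + 15·0.2 + 7·0.14 + 0·0.24
 = 6.44 + 3.04 + 3 + 0.98 + 0
 = 13.46
Net = 13.46 - 9 = 4.46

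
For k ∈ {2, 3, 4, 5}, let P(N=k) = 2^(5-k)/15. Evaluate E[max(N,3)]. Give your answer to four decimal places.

3.2667

E[max(N,3)] = Σ max(n,3)·P(N=n)
 = 3·8/15 + 3·4/15 + 4·2/15 + 5·1/15
 = 8/5 + 4/5 + 8/15 + 1/3
 = 49/15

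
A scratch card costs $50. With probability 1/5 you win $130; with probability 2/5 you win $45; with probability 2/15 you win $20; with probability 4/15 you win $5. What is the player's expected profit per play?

-2

E[payout] = 130·1/5 + 45·2/5 + 20·2/15 + 5·4/15
 = 26 + 18 + 8/3 + 4/3
 = 48
Net = 48 - 50 = -2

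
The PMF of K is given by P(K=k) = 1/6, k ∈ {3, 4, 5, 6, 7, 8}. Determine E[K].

5.5

E[K] = Σ k·P(K=k)
 = 3·1/6 + 4·1/6 + 5·1/6 + 6·1/6 + 7·1/6 + 8·1/6
 = 1/2 + 2/3 + 5/6 + 1 + 7/6 + 4/3
 = 11/2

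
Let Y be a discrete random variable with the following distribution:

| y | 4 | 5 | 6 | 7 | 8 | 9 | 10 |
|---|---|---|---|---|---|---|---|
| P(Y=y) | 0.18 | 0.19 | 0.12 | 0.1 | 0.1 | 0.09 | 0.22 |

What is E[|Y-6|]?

2

E[|Y-6|] = Σ |y-6|·P(Y=y)
 = 2·0.18 + 1·0.19 + 0·0.12 + 1·0.1 + 2·0.1 + 3·0.09 + 4·0.22
 = 0.36 + 0.19 + 0 + 0.1 + 0.2 + 0.27 + 0.88
 = 2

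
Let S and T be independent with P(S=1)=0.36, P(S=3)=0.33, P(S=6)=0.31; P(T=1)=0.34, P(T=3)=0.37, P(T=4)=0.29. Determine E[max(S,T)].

3.8853

E[max(S,T)] = Σ_s Σ_t max(s,t) · P(S=s)P(T=t)
 = 1·0.1224 + 3·0.1332 + 4·0.1044 + 3·0.1122 + 3·0.1221 + 4·0.0957 + 6·0.1054 + 6·0.1147 + 6·0.0899
 = 0.1224 + 0.3996 + 0.4176 + 0.3366 + 0.3663 + 0.3828 + 0.6324 + 0.6882 + 0.5394
 = 3.8853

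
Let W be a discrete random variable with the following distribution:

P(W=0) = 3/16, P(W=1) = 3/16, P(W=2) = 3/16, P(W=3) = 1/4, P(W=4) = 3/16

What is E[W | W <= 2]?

P(W <= 2) = 3/16 + 3/16 + 3/16 = 9/16.
E[W | W <= 2] = [0·3/16 + 1·3/16 + 2·3/16] / (9/16)
 = 9/16 / (9/16)
 = 1

1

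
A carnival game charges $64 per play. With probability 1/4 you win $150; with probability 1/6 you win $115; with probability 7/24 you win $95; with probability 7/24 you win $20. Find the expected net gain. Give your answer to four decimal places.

E[payout] = 150·1/4 + 115·1/6 + 95·7/24 + 20·7/24
 = 75/2 + 115/6 + 665/24 + 35/6
 = 2165/24
Net = 2165/24 - 64 = 629/24

26.2083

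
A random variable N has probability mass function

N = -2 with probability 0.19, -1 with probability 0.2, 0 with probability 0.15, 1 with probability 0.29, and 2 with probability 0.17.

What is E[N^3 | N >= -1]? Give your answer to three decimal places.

P(N >= -1) = 0.2 + 0.15 + 0.29 + 0.17 = 0.81.
E[N^3 | N >= -1] = [(-1)·0.2 + 0·0.15 + 1·0.29 + 8·0.17] / 0.81
 = 1.45 / 0.81
 = 145/81

1.790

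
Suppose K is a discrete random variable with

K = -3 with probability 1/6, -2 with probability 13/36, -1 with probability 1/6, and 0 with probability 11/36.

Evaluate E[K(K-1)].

4.5

E[K(K-1)] = Σ k(k-1)·P(K=k)
 = 12·1/6 + 6·13/36 + 2·1/6 + 0·11/36
 = 2 + 13/6 + 1/3 + 0
 = 9/2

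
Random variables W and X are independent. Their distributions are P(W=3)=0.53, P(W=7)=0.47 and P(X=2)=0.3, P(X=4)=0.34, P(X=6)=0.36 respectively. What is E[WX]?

E[WX] = Σ_w Σ_x wx · P(W=w)P(X=x)
 = 6·0.159 + 12·0.1802 + 18·0.1908 + 14·0.141 + 28·0.1598 + 42·0.1692
 = 0.954 + 2.1624 + 3.4344 + 1.974 + 4.4744 + 7.1064
 = 20.1056

20.1056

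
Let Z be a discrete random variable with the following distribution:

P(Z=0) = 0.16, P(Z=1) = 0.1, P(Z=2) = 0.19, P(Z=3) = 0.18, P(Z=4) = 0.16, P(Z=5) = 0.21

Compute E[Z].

2.71

E[Z] = Σ z·P(Z=z)
 = 0·0.16 + 1·0.1 + 2·0.19 + 3·0.18 + 4·0.16 + 5·0.21
 = 0 + 0.1 + 0.38 + 0.54 + 0.64 + 1.05
 = 2.71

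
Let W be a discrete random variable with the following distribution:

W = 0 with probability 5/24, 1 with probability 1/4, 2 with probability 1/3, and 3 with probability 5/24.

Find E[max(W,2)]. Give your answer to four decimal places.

E[max(W,2)] = Σ max(w,2)·P(W=w)
 = 2·5/24 + 2·1/4 + 2·1/3 + 3·5/24
 = 5/12 + 1/2 + 2/3 + 5/8
 = 53/24

2.2083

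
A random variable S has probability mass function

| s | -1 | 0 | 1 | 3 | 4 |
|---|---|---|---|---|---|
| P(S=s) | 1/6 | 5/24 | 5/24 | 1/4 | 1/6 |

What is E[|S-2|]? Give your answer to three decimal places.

1.708

E[|S-2|] = Σ |s-2|·P(S=s)
 = 3·1/6 + 2·5/24 + 1·5/24 + 1·1/4 + 2·1/6
 = 1/2 + 5/12 + 5/24 + 1/4 + 1/3
 = 41/24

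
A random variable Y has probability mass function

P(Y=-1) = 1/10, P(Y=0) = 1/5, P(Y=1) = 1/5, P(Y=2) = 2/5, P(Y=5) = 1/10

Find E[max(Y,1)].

E[max(Y,1)] = Σ max(y,1)·P(Y=y)
 = 1·1/10 + 1·1/5 + 1·1/5 + 2·2/5 + 5·1/10
 = 1/10 + 1/5 + 1/5 + 4/5 + 1/2
 = 9/5

1.8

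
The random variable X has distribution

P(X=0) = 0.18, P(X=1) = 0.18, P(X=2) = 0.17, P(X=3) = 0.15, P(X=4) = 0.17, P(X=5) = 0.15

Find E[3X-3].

E[3X-3] = Σ (3x-3)·P(X=x)
 = (-3)·0.18 + 0·0.18 + 3·0.17 + 6·0.15 + 9·0.17 + 12·0.15
 = (-0.54) + 0 + 0.51 + 0.9 + 1.53 + 1.8
 = 4.2

4.2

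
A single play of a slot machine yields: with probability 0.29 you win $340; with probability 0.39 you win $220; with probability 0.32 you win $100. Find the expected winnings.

216.4

E[payout] = 340·0.29 + 220·0.39 + 100·0.32
 = 98.6 + 85.8 + 32
 = 216.4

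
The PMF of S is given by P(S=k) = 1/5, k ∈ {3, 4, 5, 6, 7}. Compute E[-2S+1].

E[-2S+1] = Σ (-2s+1)·P(S=s)
 = (-5)·1/5 + (-7)·1/5 + (-9)·1/5 + (-11)·1/5 + (-13)·1/5
 = (-1) + (-7/5) + (-9/5) + (-11/5) + (-13/5)
 = -9

-9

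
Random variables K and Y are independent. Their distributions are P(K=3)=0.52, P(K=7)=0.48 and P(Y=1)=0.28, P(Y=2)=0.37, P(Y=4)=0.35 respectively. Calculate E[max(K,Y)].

5.102

E[max(K,Y)] = Σ_k Σ_y max(k,y) · P(K=k)P(Y=y)
 = 3·0.1456 + 3·0.1924 + 4·0.182 + 7·0.1344 + 7·0.1776 + 7·0.168
 = 0.4368 + 0.5772 + 0.728 + 0.9408 + 1.2432 + 1.176
 = 5.102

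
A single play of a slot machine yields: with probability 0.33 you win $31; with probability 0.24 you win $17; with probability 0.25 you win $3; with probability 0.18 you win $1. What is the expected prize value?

15.24

E[payout] = 31·0.33 + 17·0.24 + 3·0.25 + 1·0.18
 = 10.23 + 4.08 + 0.75 + 0.18
 = 15.24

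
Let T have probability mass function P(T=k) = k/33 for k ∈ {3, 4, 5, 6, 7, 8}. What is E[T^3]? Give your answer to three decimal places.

E[T^3] = Σ t^3·P(T=t)
 = 27·1/11 + 64·4/33 + 125·5/33 + 216·2/11 + 343·7/33 + 512·8/33
 = 27/11 + 256/33 + 625/33 + 432/11 + 2401/33 + 4096/33
 = 8755/33

265.303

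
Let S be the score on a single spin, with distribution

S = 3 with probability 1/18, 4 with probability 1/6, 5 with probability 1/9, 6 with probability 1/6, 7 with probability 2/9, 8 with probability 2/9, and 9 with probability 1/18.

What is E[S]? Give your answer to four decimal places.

E[S] = Σ s·P(S=s)
 = 3·1/18 + 4·1/6 + 5·1/9 + 6·1/6 + 7·2/9 + 8·2/9 + 9·1/18
 = 1/6 + 2/3 + 5/9 + 1 + 14/9 + 16/9 + 1/2
 = 56/9

6.2222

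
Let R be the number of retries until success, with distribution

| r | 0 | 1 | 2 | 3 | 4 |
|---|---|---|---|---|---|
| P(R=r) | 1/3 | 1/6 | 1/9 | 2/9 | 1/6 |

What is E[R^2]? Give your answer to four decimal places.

5.2778

E[R^2] = Σ r^2·P(R=r)
 = 0·1/3 + 1·1/6 + 4·1/9 + 9·2/9 + 16·1/6
 = 0 + 1/6 + 4/9 + 2 + 8/3
 = 95/18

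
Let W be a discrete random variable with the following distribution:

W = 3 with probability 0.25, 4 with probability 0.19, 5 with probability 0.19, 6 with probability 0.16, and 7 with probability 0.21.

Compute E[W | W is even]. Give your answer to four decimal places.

4.9143

P(W is even) = 0.19 + 0.16 = 0.35.
E[W | W is even] = [4·0.19 + 6·0.16] / 0.35
 = 1.72 / 0.35
 = 172/35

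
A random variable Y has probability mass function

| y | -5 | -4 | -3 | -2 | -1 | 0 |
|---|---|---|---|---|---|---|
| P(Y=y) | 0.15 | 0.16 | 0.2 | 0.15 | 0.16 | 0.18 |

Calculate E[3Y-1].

-8.35

E[3Y-1] = Σ (3y-1)·P(Y=y)
 = (-16)·0.15 + (-13)·0.16 + (-10)·0.2 + (-7)·0.15 + (-4)·0.16 + (-1)·0.18
 = (-2.4) + (-2.08) + (-2) + (-1.05) + (-0.64) + (-0.18)
 = -8.35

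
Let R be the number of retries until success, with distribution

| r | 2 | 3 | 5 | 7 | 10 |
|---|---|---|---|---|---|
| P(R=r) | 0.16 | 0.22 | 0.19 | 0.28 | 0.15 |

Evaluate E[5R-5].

21.95

E[5R-5] = Σ (5r-5)·P(R=r)
 = 5·0.16 + 10·0.22 + 20·0.19 + 30·0.28 + 45·0.15
 = 0.8 + 2.2 + 3.8 + 8.4 + 6.75
 = 21.95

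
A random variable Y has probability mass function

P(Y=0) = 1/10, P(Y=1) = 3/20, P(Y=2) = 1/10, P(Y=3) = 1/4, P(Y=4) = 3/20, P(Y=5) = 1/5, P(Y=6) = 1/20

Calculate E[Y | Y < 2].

P(Y < 2) = 1/10 + 3/20 = 1/4.
E[Y | Y < 2] = [0·1/10 + 1·3/20] / (1/4)
 = 3/20 / (1/4)
 = 3/5

0.6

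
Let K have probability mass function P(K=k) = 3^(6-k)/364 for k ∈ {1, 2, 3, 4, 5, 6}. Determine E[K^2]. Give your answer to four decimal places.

2.9258

E[K^2] = Σ k^2·P(K=k)
 = 1·243/364 + 4·81/364 + 9·27/364 + 16·9/364 + 25·3/364 + 36·1/364
 = 243/364 + 81/91 + 243/364 + 36/91 + 75/364 + 9/91
 = 1065/364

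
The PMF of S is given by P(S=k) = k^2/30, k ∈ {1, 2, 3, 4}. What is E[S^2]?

11.8

E[S^2] = Σ s^2·P(S=s)
 = 1·1/30 + 4·2/15 + 9·3/10 + 16·8/15
 = 1/30 + 8/15 + 27/10 + 128/15
 = 59/5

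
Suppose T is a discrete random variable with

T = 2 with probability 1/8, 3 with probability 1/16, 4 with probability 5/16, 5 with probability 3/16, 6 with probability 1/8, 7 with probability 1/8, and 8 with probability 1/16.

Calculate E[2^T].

52

E[2^T] = Σ 2^t·P(T=t)
 = 4·1/8 + 8·1/16 + 16·5/16 + 32·3/16 + 64·1/8 + 128·1/8 + 256·1/16
 = 1/2 + 1/2 + 5 + 6 + 8 + 16 + 16
 = 52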